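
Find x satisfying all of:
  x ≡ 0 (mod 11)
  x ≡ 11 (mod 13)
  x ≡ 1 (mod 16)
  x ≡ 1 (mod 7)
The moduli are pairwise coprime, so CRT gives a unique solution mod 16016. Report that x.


Product of moduli M = 11 · 13 · 16 · 7 = 16016.
Merge one congruence at a time:
  Start: x ≡ 0 (mod 11).
  Combine with x ≡ 11 (mod 13); new modulus lcm = 143.
    Write x = 0 + 11·t and substitute into x ≡ 11 (mod 13): 11·t ≡ 11 − 0 = 11 (mod 13).
    The inverse of 11 mod 13 is 6 (since 11·6 = 66 = 5·13 + 1), so t ≡ 6·11 = 66 ≡ 1 (mod 13).
    Then x = 0 + 11·1 = 11, valid modulo lcm(11, 13) = 143: x ≡ 11 (mod 143).
  Combine with x ≡ 1 (mod 16); new modulus lcm = 2288.
    Write x = 11 + 143·t and substitute into x ≡ 1 (mod 16): 143·t ≡ 1 − 11 = -10 (mod 16).
    Reduce coefficients mod 16: 15·t ≡ 6 (mod 16).
    The inverse of 15 mod 16 is 15 (since 15·15 = 225 = 14·16 + 1), so t ≡ 15·6 = 90 ≡ 10 (mod 16).
    Then x = 11 + 143·10 = 1441, valid modulo lcm(143, 16) = 2288: x ≡ 1441 (mod 2288).
  Combine with x ≡ 1 (mod 7); new modulus lcm = 16016.
    Write x = 1441 + 2288·t and substitute into x ≡ 1 (mod 7): 2288·t ≡ 1 − 1441 = -1440 (mod 7).
    Reduce coefficients mod 7: 6·t ≡ 2 (mod 7).
    The inverse of 6 mod 7 is 6 (since 6·6 = 36 = 5·7 + 1), so t ≡ 6·2 = 12 ≡ 5 (mod 7).
    Then x = 1441 + 2288·5 = 12881, valid modulo lcm(2288, 7) = 16016: x ≡ 12881 (mod 16016).
Verify against each original: 12881 mod 11 = 0, 12881 mod 13 = 11, 12881 mod 16 = 1, 12881 mod 7 = 1.

x ≡ 12881 (mod 16016).


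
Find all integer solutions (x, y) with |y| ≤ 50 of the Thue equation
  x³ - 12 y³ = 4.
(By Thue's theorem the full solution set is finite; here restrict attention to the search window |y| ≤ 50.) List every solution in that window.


The equation is x³ - 12y³ = 4. For fixed y, x³ = 12·y³ + 4, so a solution requires the RHS to be a perfect cube.
Strategy: iterate y from -50 to 50, compute RHS = 12·y³ + 4, and check whether it is a (positive or negative) perfect cube.
Check small values of y:
  y = 0: RHS = 4 is not a perfect cube.
  y = 1: RHS = 16 is not a perfect cube.
  y = -1: RHS = -8 = (-2)³ ⇒ x = -2 works.
  y = 2: RHS = 100 is not a perfect cube.
  y = -2: RHS = -92 is not a perfect cube.
  y = 3: RHS = 328 is not a perfect cube.
  y = -3: RHS = -320 is not a perfect cube.
Continuing the search up to |y| = 50 finds no further solutions beyond those listed.
Collected solutions: (-2, -1).

Solutions (with |y| ≤ 50): (-2, -1).


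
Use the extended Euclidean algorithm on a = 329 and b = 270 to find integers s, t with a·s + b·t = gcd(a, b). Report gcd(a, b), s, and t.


Euclidean algorithm on (329, 270) — divide until remainder is 0:
  329 = 1 · 270 + 59
  270 = 4 · 59 + 34
  59 = 1 · 34 + 25
  34 = 1 · 25 + 9
  25 = 2 · 9 + 7
  9 = 1 · 7 + 2
  7 = 3 · 2 + 1
  2 = 2 · 1 + 0
gcd(329, 270) = 1.
Track Bezout coefficients alongside the remainders: start with r₀ = 329 = a·1 + b·0 (s = 1, t = 0) and r₁ = 270 = a·0 + b·1 (s = 0, t = 1); each new remainder r_{k+1} = r_{k-1} − q_k·r_k inherits s_{k+1} = s_{k-1} − q_k·s_k, t_{k+1} = t_{k-1} − q_k·t_k, so r_k = a·s_k + b·t_k at every step:
  q = 1: r = 59, s = 1 − 1·0 = 1, t = 0 − 1·1 = -1  (check: 329·1 + 270·(-1) = 59)
  q = 4: r = 34, s = 0 − 4·1 = -4, t = 1 − 4·(-1) = 5  (check: 329·(-4) + 270·5 = 34)
  q = 1: r = 25, s = 1 − 1·(-4) = 5, t = -1 − 1·5 = -6  (check: 329·5 + 270·(-6) = 25)
  q = 1: r = 9, s = -4 − 1·5 = -9, t = 5 − 1·(-6) = 11  (check: 329·(-9) + 270·11 = 9)
  q = 2: r = 7, s = 5 − 2·(-9) = 23, t = -6 − 2·11 = -28  (check: 329·23 + 270·(-28) = 7)
  q = 1: r = 2, s = -9 − 1·23 = -32, t = 11 − 1·(-28) = 39  (check: 329·(-32) + 270·39 = 2)
  q = 3: r = 1, s = 23 − 3·(-32) = 119, t = -28 − 3·39 = -145  (check: 329·119 + 270·(-145) = 1)
The row with r = 1 (the gcd) gives the Bezout coefficients s = 119, t = -145.
Result: 329 · (119) + 270 · (-145) = 1.

gcd(329, 270) = 1; s = 119, t = -145 (check: 329·119 + 270·(-145) = 1).


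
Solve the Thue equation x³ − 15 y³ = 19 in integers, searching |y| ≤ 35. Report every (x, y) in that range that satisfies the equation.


The equation is x³ - 15y³ = 19. For fixed y, x³ = 15·y³ + 19, so a solution requires the RHS to be a perfect cube.
Strategy: iterate y from -35 to 35, compute RHS = 15·y³ + 19, and check whether it is a (positive or negative) perfect cube.
Check small values of y:
  y = 0: RHS = 19 is not a perfect cube.
  y = 1: RHS = 34 is not a perfect cube.
  y = -1: RHS = 4 is not a perfect cube.
  y = 2: RHS = 139 is not a perfect cube.
  y = -2: RHS = -101 is not a perfect cube.
  y = 3: RHS = 424 is not a perfect cube.
  y = -3: RHS = -386 is not a perfect cube.
Continuing the search up to |y| = 35 finds no solutions either.
No (x, y) in the scanned range satisfies the equation.

No integer solutions with |y| ≤ 35.


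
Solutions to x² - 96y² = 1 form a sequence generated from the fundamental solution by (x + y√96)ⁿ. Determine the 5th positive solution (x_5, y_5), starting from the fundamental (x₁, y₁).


Step 1: Find the fundamental solution (x₁, y₁) of x² - 96y² = 1.
  Expand √96 as a continued fraction. a₀ = ⌊√96⌋ = 9; iterate m_{k+1} = d_k·a_k − m_k, d_{k+1} = (96 − m_{k+1}²)/d_k, a_{k+1} = ⌊(a₀ + m_{k+1})/d_{k+1}⌋ (starting m₀ = 0, d₀ = 1), with convergents p_k = a_k·p_{k-1} + p_{k-2}, q_k = a_k·q_{k-1} + q_{k-2} (p₋₁ = 1, q₋₁ = 0):
  k = 0: a₀ = 9; p₀/q₀ = 9/1; p₀² − 96·q₀² = 81 − 96 = -15.
  k = 1: m = 9, d = 15, a = ⌊(9 + 9)/15⌋ = 1; p/q = (1·9 + 1)/(1·1 + 0) = 10/1; p² − 96·q² = 100 − 96 = 4.
  k = 2: m = 6, d = 4, a = ⌊(9 + 6)/4⌋ = 3; p/q = (3·10 + 9)/(3·1 + 1) = 39/4; p² − 96·q² = 1521 − 1536 = -15.
  k = 3: m = 6, d = 15, a = ⌊(9 + 6)/15⌋ = 1; p/q = (1·39 + 10)/(1·4 + 1) = 49/5; p² − 96·q² = 2401 − 2400 = 1.
  The first convergent with p² − 96·q² = 1 gives the fundamental solution (x₁, y₁) = (49, 5).
Step 2: Apply the recurrence (x_{n+1}, y_{n+1}) = (x₁x_n + 96y₁y_n, x₁y_n + y₁x_n) repeatedly.
  From (x_1, y_1) = (49, 5): x_2 = 49·49 + 96·5·5 = 4801; y_2 = 49·5 + 5·49 = 490.
  From (x_2, y_2) = (4801, 490): x_3 = 49·4801 + 96·5·490 = 470449; y_3 = 49·490 + 5·4801 = 48015.
  From (x_3, y_3) = (470449, 48015): x_4 = 49·470449 + 96·5·48015 = 46099201; y_4 = 49·48015 + 5·470449 = 4704980.
  From (x_4, y_4) = (46099201, 4704980): x_5 = 49·46099201 + 96·5·4704980 = 4517251249; y_5 = 49·4704980 + 5·46099201 = 461040025.
Step 3: Verify x_5² - 96·y_5² = 20405558846592060001 - 20405558846592060000 = 1 (should be 1). ✓

(x_1, y_1) = (49, 5); (x_5, y_5) = (4517251249, 461040025).


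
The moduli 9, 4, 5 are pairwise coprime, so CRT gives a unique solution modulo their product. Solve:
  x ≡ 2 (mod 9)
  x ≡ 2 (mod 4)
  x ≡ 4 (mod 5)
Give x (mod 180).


Moduli 9, 4, 5 are pairwise coprime; by CRT there is a unique solution modulo M = 9 · 4 · 5 = 180.
Solve pairwise, accumulating the modulus:
  Start with x ≡ 2 (mod 9).
  Combine with x ≡ 2 (mod 4): since gcd(9, 4) = 1, we get a unique residue mod 36.
    Write x = 2 + 9·t and substitute into x ≡ 2 (mod 4): 9·t ≡ 2 − 2 = 0 (mod 4).
    Reduce coefficients mod 4: 1·t ≡ 0 (mod 4).
    So t ≡ 0 (mod 4).
    Then x = 2 + 9·0 = 2, valid modulo lcm(9, 4) = 36: x ≡ 2 (mod 36).
  Combine with x ≡ 4 (mod 5): since gcd(36, 5) = 1, we get a unique residue mod 180.
    Write x = 2 + 36·t and substitute into x ≡ 4 (mod 5): 36·t ≡ 4 − 2 = 2 (mod 5).
    Reduce coefficients mod 5: 1·t ≡ 2 (mod 5).
    So t ≡ 2 (mod 5).
    Then x = 2 + 36·2 = 74, valid modulo lcm(36, 5) = 180: x ≡ 74 (mod 180).
Verify: 74 mod 9 = 2 ✓, 74 mod 4 = 2 ✓, 74 mod 5 = 4 ✓.

x ≡ 74 (mod 180).


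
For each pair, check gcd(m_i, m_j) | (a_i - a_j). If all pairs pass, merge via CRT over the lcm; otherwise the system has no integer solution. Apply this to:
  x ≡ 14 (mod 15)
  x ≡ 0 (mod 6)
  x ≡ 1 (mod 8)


Moduli 15, 6, 8 are not pairwise coprime, so CRT works modulo lcm(m_i) when all pairwise compatibility conditions hold.
Pairwise compatibility: gcd(m_i, m_j) must divide a_i - a_j for every pair.
Merge one congruence at a time:
  Start: x ≡ 14 (mod 15).
  Combine with x ≡ 0 (mod 6): gcd(15, 6) = 3, and 0 - 14 = -14 is NOT divisible by 3.
    ⇒ system is inconsistent (no integer solution).

No solution (the system is inconsistent).


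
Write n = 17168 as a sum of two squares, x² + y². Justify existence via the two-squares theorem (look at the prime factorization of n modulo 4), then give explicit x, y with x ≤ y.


Step 1: Factor n = 17168 = 2^4 · 29 · 37.
Step 2: Check the mod-4 condition on each prime factor: 2 = 2 (special); 29 ≡ 1 (mod 4), exponent 1; 37 ≡ 1 (mod 4), exponent 1.
All primes ≡ 3 (mod 4) appear to even exponent (or don't appear), so by the two-squares theorem n IS expressible as a sum of two squares.
Step 3: Build a representation. Group n = k² · m with k = 4 and m = 29 · 37 = 1073 (a product of primes ≡ 1 (mod 4)); a representation of m scales to one of n via (k·x)² + (k·y)² = k²(x² + y²). Each prime p ≡ 1 (mod 4) is itself a sum of two squares; find a² by testing p − a² for a perfect square:
  29: 29 − 1² = 28, 29 − 2² = 25 = 5² ⇒ 29 = 2² + 5².
  37: 37 − 1² = 36 = 6² ⇒ 37 = 1² + 6².
  Combine using the Brahmagupta–Fibonacci identity (a² + b²)(c² + d²) = (ac − bd)² + (ad + bc)² = (ac + bd)² + (ad − bc)²:
  29 · 37 = 1073: from (2² + 5²)(1² + 6²), take (2·1 − 5·6, 2·6 + 5·1) = (2 − 30, 12 + 5) = (-28, 17); dropping signs (only squares matter) gives (28, 17); check 28² + 17² = 784 + 289 = 1073 ✓.
  Scale by k = 4: (4·28, 4·17) = (112, 68).
Step 4: Order so x ≤ y and verify: 68² + 112² = 4624 + 12544 = 17168 = n. ✓

n = 17168 = 68² + 112² (one valid representation with x ≤ y).


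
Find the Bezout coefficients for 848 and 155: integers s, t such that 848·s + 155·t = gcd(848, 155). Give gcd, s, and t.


Euclidean algorithm on (848, 155) — divide until remainder is 0:
  848 = 5 · 155 + 73
  155 = 2 · 73 + 9
  73 = 8 · 9 + 1
  9 = 9 · 1 + 0
gcd(848, 155) = 1.
Track Bezout coefficients alongside the remainders: start with r₀ = 848 = a·1 + b·0 (s = 1, t = 0) and r₁ = 155 = a·0 + b·1 (s = 0, t = 1); each new remainder r_{k+1} = r_{k-1} − q_k·r_k inherits s_{k+1} = s_{k-1} − q_k·s_k, t_{k+1} = t_{k-1} − q_k·t_k, so r_k = a·s_k + b·t_k at every step:
  q = 5: r = 73, s = 1 − 5·0 = 1, t = 0 − 5·1 = -5  (check: 848·1 + 155·(-5) = 73)
  q = 2: r = 9, s = 0 − 2·1 = -2, t = 1 − 2·(-5) = 11  (check: 848·(-2) + 155·11 = 9)
  q = 8: r = 1, s = 1 − 8·(-2) = 17, t = -5 − 8·11 = -93  (check: 848·17 + 155·(-93) = 1)
The row with r = 1 (the gcd) gives the Bezout coefficients s = 17, t = -93.
Result: 848 · (17) + 155 · (-93) = 1.

gcd(848, 155) = 1; s = 17, t = -93 (check: 848·17 + 155·(-93) = 1).


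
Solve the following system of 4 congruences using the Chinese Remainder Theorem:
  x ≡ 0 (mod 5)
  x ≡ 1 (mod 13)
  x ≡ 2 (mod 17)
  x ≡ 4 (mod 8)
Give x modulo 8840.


Product of moduli M = 5 · 13 · 17 · 8 = 8840.
Merge one congruence at a time:
  Start: x ≡ 0 (mod 5).
  Combine with x ≡ 1 (mod 13); new modulus lcm = 65.
    Write x = 0 + 5·t and substitute into x ≡ 1 (mod 13): 5·t ≡ 1 − 0 = 1 (mod 13).
    The inverse of 5 mod 13 is 8 (since 5·8 = 40 = 3·13 + 1), so t ≡ 8·1 = 8 ≡ 8 (mod 13).
    Then x = 0 + 5·8 = 40, valid modulo lcm(5, 13) = 65: x ≡ 40 (mod 65).
  Combine with x ≡ 2 (mod 17); new modulus lcm = 1105.
    Write x = 40 + 65·t and substitute into x ≡ 2 (mod 17): 65·t ≡ 2 − 40 = -38 (mod 17).
    Reduce coefficients mod 17: 14·t ≡ 13 (mod 17).
    The inverse of 14 mod 17 is 11 (since 14·11 = 154 = 9·17 + 1), so t ≡ 11·13 = 143 ≡ 7 (mod 17).
    Then x = 40 + 65·7 = 495, valid modulo lcm(65, 17) = 1105: x ≡ 495 (mod 1105).
  Combine with x ≡ 4 (mod 8); new modulus lcm = 8840.
    Write x = 495 + 1105·t and substitute into x ≡ 4 (mod 8): 1105·t ≡ 4 − 495 = -491 (mod 8).
    Reduce coefficients mod 8: 1·t ≡ 5 (mod 8).
    So t ≡ 5 (mod 8).
    Then x = 495 + 1105·5 = 6020, valid modulo lcm(1105, 8) = 8840: x ≡ 6020 (mod 8840).
Verify against each original: 6020 mod 5 = 0, 6020 mod 13 = 1, 6020 mod 17 = 2, 6020 mod 8 = 4.

x ≡ 6020 (mod 8840).


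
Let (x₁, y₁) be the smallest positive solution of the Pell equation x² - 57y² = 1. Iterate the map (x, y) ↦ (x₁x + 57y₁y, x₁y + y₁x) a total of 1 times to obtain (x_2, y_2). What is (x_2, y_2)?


Step 1: Find the fundamental solution (x₁, y₁) of x² - 57y² = 1.
  Expand √57 as a continued fraction. a₀ = ⌊√57⌋ = 7; iterate m_{k+1} = d_k·a_k − m_k, d_{k+1} = (57 − m_{k+1}²)/d_k, a_{k+1} = ⌊(a₀ + m_{k+1})/d_{k+1}⌋ (starting m₀ = 0, d₀ = 1), with convergents p_k = a_k·p_{k-1} + p_{k-2}, q_k = a_k·q_{k-1} + q_{k-2} (p₋₁ = 1, q₋₁ = 0):
  k = 0: a₀ = 7; p₀/q₀ = 7/1; p₀² − 57·q₀² = 49 − 57 = -8.
  k = 1: m = 7, d = 8, a = ⌊(7 + 7)/8⌋ = 1; p/q = (1·7 + 1)/(1·1 + 0) = 8/1; p² − 57·q² = 64 − 57 = 7.
  k = 2: m = 1, d = 7, a = ⌊(7 + 1)/7⌋ = 1; p/q = (1·8 + 7)/(1·1 + 1) = 15/2; p² − 57·q² = 225 − 228 = -3.
  k = 3: m = 6, d = 3, a = ⌊(7 + 6)/3⌋ = 4; p/q = (4·15 + 8)/(4·2 + 1) = 68/9; p² − 57·q² = 4624 − 4617 = 7.
  k = 4: m = 6, d = 7, a = ⌊(7 + 6)/7⌋ = 1; p/q = (1·68 + 15)/(1·9 + 2) = 83/11; p² − 57·q² = 6889 − 6897 = -8.
  k = 5: m = 1, d = 8, a = ⌊(7 + 1)/8⌋ = 1; p/q = (1·83 + 68)/(1·11 + 9) = 151/20; p² − 57·q² = 22801 − 22800 = 1.
  The first convergent with p² − 57·q² = 1 gives the fundamental solution (x₁, y₁) = (151, 20).
Step 2: Apply the recurrence (x_{n+1}, y_{n+1}) = (x₁x_n + 57y₁y_n, x₁y_n + y₁x_n) repeatedly.
  From (x_1, y_1) = (151, 20): x_2 = 151·151 + 57·20·20 = 45601; y_2 = 151·20 + 20·151 = 6040.
Step 3: Verify x_2² - 57·y_2² = 2079451201 - 2079451200 = 1 (should be 1). ✓

(x_1, y_1) = (151, 20); (x_2, y_2) = (45601, 6040).


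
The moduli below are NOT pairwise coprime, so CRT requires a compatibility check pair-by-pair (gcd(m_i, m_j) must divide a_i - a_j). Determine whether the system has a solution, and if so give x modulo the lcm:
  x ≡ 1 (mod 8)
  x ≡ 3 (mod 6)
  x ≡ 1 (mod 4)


Moduli 8, 6, 4 are not pairwise coprime, so CRT works modulo lcm(m_i) when all pairwise compatibility conditions hold.
Pairwise compatibility: gcd(m_i, m_j) must divide a_i - a_j for every pair.
Merge one congruence at a time:
  Start: x ≡ 1 (mod 8).
  Combine with x ≡ 3 (mod 6): gcd(8, 6) = 2; 3 - 1 = 2, which IS divisible by 2, so compatible.
    Write x = 1 + 8·t and substitute into x ≡ 3 (mod 6): 8·t ≡ 3 − 1 = 2 (mod 6).
    Divide the congruence (and modulus) by g = 2: 4·t ≡ 1 (mod 3).
    Reduce coefficients mod 3: 1·t ≡ 1 (mod 3).
    So t ≡ 1 (mod 3).
    Then x = 1 + 8·1 = 9, valid modulo lcm(8, 6) = 24: x ≡ 9 (mod 24).
  Combine with x ≡ 1 (mod 4): gcd(24, 4) = 4; 1 - 9 = -8, which IS divisible by 4, so compatible.
    Write x = 9 + 24·t and substitute into x ≡ 1 (mod 4): 24·t ≡ 1 − 9 = -8 (mod 4).
    Divide the congruence (and modulus) by g = 4: 6·t ≡ -2 (mod 1).
    Modulo 1 every t works; take t = 0.
    Then x = 9 + 24·0 = 9, valid modulo lcm(24, 4) = 24: x ≡ 9 (mod 24).
Verify: 9 mod 8 = 1, 9 mod 6 = 3, 9 mod 4 = 1.

x ≡ 9 (mod 24).


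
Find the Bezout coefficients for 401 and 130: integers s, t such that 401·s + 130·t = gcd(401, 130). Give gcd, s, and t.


Euclidean algorithm on (401, 130) — divide until remainder is 0:
  401 = 3 · 130 + 11
  130 = 11 · 11 + 9
  11 = 1 · 9 + 2
  9 = 4 · 2 + 1
  2 = 2 · 1 + 0
gcd(401, 130) = 1.
Track Bezout coefficients alongside the remainders: start with r₀ = 401 = a·1 + b·0 (s = 1, t = 0) and r₁ = 130 = a·0 + b·1 (s = 0, t = 1); each new remainder r_{k+1} = r_{k-1} − q_k·r_k inherits s_{k+1} = s_{k-1} − q_k·s_k, t_{k+1} = t_{k-1} − q_k·t_k, so r_k = a·s_k + b·t_k at every step:
  q = 3: r = 11, s = 1 − 3·0 = 1, t = 0 − 3·1 = -3  (check: 401·1 + 130·(-3) = 11)
  q = 11: r = 9, s = 0 − 11·1 = -11, t = 1 − 11·(-3) = 34  (check: 401·(-11) + 130·34 = 9)
  q = 1: r = 2, s = 1 − 1·(-11) = 12, t = -3 − 1·34 = -37  (check: 401·12 + 130·(-37) = 2)
  q = 4: r = 1, s = -11 − 4·12 = -59, t = 34 − 4·(-37) = 182  (check: 401·(-59) + 130·182 = 1)
The row with r = 1 (the gcd) gives the Bezout coefficients s = -59, t = 182.
Result: 401 · (-59) + 130 · (182) = 1.

gcd(401, 130) = 1; s = -59, t = 182 (check: 401·(-59) + 130·182 = 1).


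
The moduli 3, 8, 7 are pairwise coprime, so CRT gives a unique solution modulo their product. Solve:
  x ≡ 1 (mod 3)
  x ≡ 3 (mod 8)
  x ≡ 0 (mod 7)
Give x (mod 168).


Moduli 3, 8, 7 are pairwise coprime; by CRT there is a unique solution modulo M = 3 · 8 · 7 = 168.
Solve pairwise, accumulating the modulus:
  Start with x ≡ 1 (mod 3).
  Combine with x ≡ 3 (mod 8): since gcd(3, 8) = 1, we get a unique residue mod 24.
    Write x = 1 + 3·t and substitute into x ≡ 3 (mod 8): 3·t ≡ 3 − 1 = 2 (mod 8).
    The inverse of 3 mod 8 is 3 (since 3·3 = 9 = 1·8 + 1), so t ≡ 3·2 = 6 ≡ 6 (mod 8).
    Then x = 1 + 3·6 = 19, valid modulo lcm(3, 8) = 24: x ≡ 19 (mod 24).
  Combine with x ≡ 0 (mod 7): since gcd(24, 7) = 1, we get a unique residue mod 168.
    Write x = 19 + 24·t and substitute into x ≡ 0 (mod 7): 24·t ≡ 0 − 19 = -19 (mod 7).
    Reduce coefficients mod 7: 3·t ≡ 2 (mod 7).
    The inverse of 3 mod 7 is 5 (since 3·5 = 15 = 2·7 + 1), so t ≡ 5·2 = 10 ≡ 3 (mod 7).
    Then x = 19 + 24·3 = 91, valid modulo lcm(24, 7) = 168: x ≡ 91 (mod 168).
Verify: 91 mod 3 = 1 ✓, 91 mod 8 = 3 ✓, 91 mod 7 = 0 ✓.

x ≡ 91 (mod 168).


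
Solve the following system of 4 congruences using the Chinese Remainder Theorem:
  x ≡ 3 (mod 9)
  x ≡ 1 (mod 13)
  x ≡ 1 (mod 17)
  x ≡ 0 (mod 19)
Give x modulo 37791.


Product of moduli M = 9 · 13 · 17 · 19 = 37791.
Merge one congruence at a time:
  Start: x ≡ 3 (mod 9).
  Combine with x ≡ 1 (mod 13); new modulus lcm = 117.
    Write x = 3 + 9·t and substitute into x ≡ 1 (mod 13): 9·t ≡ 1 − 3 = -2 (mod 13).
    Reduce coefficients mod 13: 9·t ≡ 11 (mod 13).
    The inverse of 9 mod 13 is 3 (since 9·3 = 27 = 2·13 + 1), so t ≡ 3·11 = 33 ≡ 7 (mod 13).
    Then x = 3 + 9·7 = 66, valid modulo lcm(9, 13) = 117: x ≡ 66 (mod 117).
  Combine with x ≡ 1 (mod 17); new modulus lcm = 1989.
    Write x = 66 + 117·t and substitute into x ≡ 1 (mod 17): 117·t ≡ 1 − 66 = -65 (mod 17).
    Reduce coefficients mod 17: 15·t ≡ 3 (mod 17).
    The inverse of 15 mod 17 is 8 (since 15·8 = 120 = 7·17 + 1), so t ≡ 8·3 = 24 ≡ 7 (mod 17).
    Then x = 66 + 117·7 = 885, valid modulo lcm(117, 17) = 1989: x ≡ 885 (mod 1989).
  Combine with x ≡ 0 (mod 19); new modulus lcm = 37791.
    Write x = 885 + 1989·t and substitute into x ≡ 0 (mod 19): 1989·t ≡ 0 − 885 = -885 (mod 19).
    Reduce coefficients mod 19: 13·t ≡ 8 (mod 19).
    The inverse of 13 mod 19 is 3 (since 13·3 = 39 = 2·19 + 1), so t ≡ 3·8 = 24 ≡ 5 (mod 19).
    Then x = 885 + 1989·5 = 10830, valid modulo lcm(1989, 19) = 37791: x ≡ 10830 (mod 37791).
Verify against each original: 10830 mod 9 = 3, 10830 mod 13 = 1, 10830 mod 17 = 1, 10830 mod 19 = 0.

x ≡ 10830 (mod 37791).


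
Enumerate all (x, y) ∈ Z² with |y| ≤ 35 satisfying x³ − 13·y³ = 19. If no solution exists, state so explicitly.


The equation is x³ - 13y³ = 19. For fixed y, x³ = 13·y³ + 19, so a solution requires the RHS to be a perfect cube.
Strategy: iterate y from -35 to 35, compute RHS = 13·y³ + 19, and check whether it is a (positive or negative) perfect cube.
Check small values of y:
  y = 0: RHS = 19 is not a perfect cube.
  y = 1: RHS = 32 is not a perfect cube.
  y = -1: RHS = 6 is not a perfect cube.
  y = 2: RHS = 123 is not a perfect cube.
  y = -2: RHS = -85 is not a perfect cube.
  y = 3: RHS = 370 is not a perfect cube.
  y = -3: RHS = -332 is not a perfect cube.
Continuing the search up to |y| = 35 finds no solutions either.
No (x, y) in the scanned range satisfies the equation.

No integer solutions with |y| ≤ 35.


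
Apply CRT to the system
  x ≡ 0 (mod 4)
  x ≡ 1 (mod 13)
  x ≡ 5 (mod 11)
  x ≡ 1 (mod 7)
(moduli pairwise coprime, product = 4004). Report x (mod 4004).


Product of moduli M = 4 · 13 · 11 · 7 = 4004.
Merge one congruence at a time:
  Start: x ≡ 0 (mod 4).
  Combine with x ≡ 1 (mod 13); new modulus lcm = 52.
    Write x = 0 + 4·t and substitute into x ≡ 1 (mod 13): 4·t ≡ 1 − 0 = 1 (mod 13).
    The inverse of 4 mod 13 is 10 (since 4·10 = 40 = 3·13 + 1), so t ≡ 10·1 = 10 ≡ 10 (mod 13).
    Then x = 0 + 4·10 = 40, valid modulo lcm(4, 13) = 52: x ≡ 40 (mod 52).
  Combine with x ≡ 5 (mod 11); new modulus lcm = 572.
    Write x = 40 + 52·t and substitute into x ≡ 5 (mod 11): 52·t ≡ 5 − 40 = -35 (mod 11).
    Reduce coefficients mod 11: 8·t ≡ 9 (mod 11).
    The inverse of 8 mod 11 is 7 (since 8·7 = 56 = 5·11 + 1), so t ≡ 7·9 = 63 ≡ 8 (mod 11).
    Then x = 40 + 52·8 = 456, valid modulo lcm(52, 11) = 572: x ≡ 456 (mod 572).
  Combine with x ≡ 1 (mod 7); new modulus lcm = 4004.
    Write x = 456 + 572·t and substitute into x ≡ 1 (mod 7): 572·t ≡ 1 − 456 = -455 (mod 7).
    Reduce coefficients mod 7: 5·t ≡ 0 (mod 7).
    The inverse of 5 mod 7 is 3 (since 5·3 = 15 = 2·7 + 1), so t ≡ 3·0 = 0 ≡ 0 (mod 7).
    Then x = 456 + 572·0 = 456, valid modulo lcm(572, 7) = 4004: x ≡ 456 (mod 4004).
Verify against each original: 456 mod 4 = 0, 456 mod 13 = 1, 456 mod 11 = 5, 456 mod 7 = 1.

x ≡ 456 (mod 4004).


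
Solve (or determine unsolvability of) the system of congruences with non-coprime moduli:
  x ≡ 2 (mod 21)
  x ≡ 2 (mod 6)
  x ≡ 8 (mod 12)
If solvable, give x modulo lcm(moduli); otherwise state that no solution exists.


Moduli 21, 6, 12 are not pairwise coprime, so CRT works modulo lcm(m_i) when all pairwise compatibility conditions hold.
Pairwise compatibility: gcd(m_i, m_j) must divide a_i - a_j for every pair.
Merge one congruence at a time:
  Start: x ≡ 2 (mod 21).
  Combine with x ≡ 2 (mod 6): gcd(21, 6) = 3; 2 - 2 = 0, which IS divisible by 3, so compatible.
    Write x = 2 + 21·t and substitute into x ≡ 2 (mod 6): 21·t ≡ 2 − 2 = 0 (mod 6).
    Divide the congruence (and modulus) by g = 3: 7·t ≡ 0 (mod 2).
    Reduce coefficients mod 2: 1·t ≡ 0 (mod 2).
    So t ≡ 0 (mod 2).
    Then x = 2 + 21·0 = 2, valid modulo lcm(21, 6) = 42: x ≡ 2 (mod 42).
  Combine with x ≡ 8 (mod 12): gcd(42, 12) = 6; 8 - 2 = 6, which IS divisible by 6, so compatible.
    Write x = 2 + 42·t and substitute into x ≡ 8 (mod 12): 42·t ≡ 8 − 2 = 6 (mod 12).
    Divide the congruence (and modulus) by g = 6: 7·t ≡ 1 (mod 2).
    Reduce coefficients mod 2: 1·t ≡ 1 (mod 2).
    So t ≡ 1 (mod 2).
    Then x = 2 + 42·1 = 44, valid modulo lcm(42, 12) = 84: x ≡ 44 (mod 84).
Verify: 44 mod 21 = 2, 44 mod 6 = 2, 44 mod 12 = 8.

x ≡ 44 (mod 84).


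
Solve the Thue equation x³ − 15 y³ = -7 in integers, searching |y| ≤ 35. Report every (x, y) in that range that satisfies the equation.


The equation is x³ - 15y³ = -7. For fixed y, x³ = 15·y³ − 7, so a solution requires the RHS to be a perfect cube.
Strategy: iterate y from -35 to 35, compute RHS = 15·y³ − 7, and check whether it is a (positive or negative) perfect cube.
Check small values of y:
  y = 0: RHS = -7 is not a perfect cube.
  y = 1: RHS = 8 = (2)³ ⇒ x = 2 works.
  y = -1: RHS = -22 is not a perfect cube.
  y = 2: RHS = 113 is not a perfect cube.
  y = -2: RHS = -127 is not a perfect cube.
  y = 3: RHS = 398 is not a perfect cube.
  y = -3: RHS = -412 is not a perfect cube.
Continuing the search up to |y| = 35 finds no further solutions beyond those listed.
Collected solutions: (2, 1).

Solutions (with |y| ≤ 35): (2, 1).


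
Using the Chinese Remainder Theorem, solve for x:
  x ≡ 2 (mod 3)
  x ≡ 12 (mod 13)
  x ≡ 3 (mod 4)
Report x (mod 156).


Moduli 3, 13, 4 are pairwise coprime; by CRT there is a unique solution modulo M = 3 · 13 · 4 = 156.
Solve pairwise, accumulating the modulus:
  Start with x ≡ 2 (mod 3).
  Combine with x ≡ 12 (mod 13): since gcd(3, 13) = 1, we get a unique residue mod 39.
    Write x = 2 + 3·t and substitute into x ≡ 12 (mod 13): 3·t ≡ 12 − 2 = 10 (mod 13).
    The inverse of 3 mod 13 is 9 (since 3·9 = 27 = 2·13 + 1), so t ≡ 9·10 = 90 ≡ 12 (mod 13).
    Then x = 2 + 3·12 = 38, valid modulo lcm(3, 13) = 39: x ≡ 38 (mod 39).
  Combine with x ≡ 3 (mod 4): since gcd(39, 4) = 1, we get a unique residue mod 156.
    Write x = 38 + 39·t and substitute into x ≡ 3 (mod 4): 39·t ≡ 3 − 38 = -35 (mod 4).
    Reduce coefficients mod 4: 3·t ≡ 1 (mod 4).
    The inverse of 3 mod 4 is 3 (since 3·3 = 9 = 2·4 + 1), so t ≡ 3·1 = 3 ≡ 3 (mod 4).
    Then x = 38 + 39·3 = 155, valid modulo lcm(39, 4) = 156: x ≡ 155 (mod 156).
Verify: 155 mod 3 = 2 ✓, 155 mod 13 = 12 ✓, 155 mod 4 = 3 ✓.

x ≡ 155 (mod 156).


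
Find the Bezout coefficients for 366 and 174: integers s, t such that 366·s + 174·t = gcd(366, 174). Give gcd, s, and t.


Euclidean algorithm on (366, 174) — divide until remainder is 0:
  366 = 2 · 174 + 18
  174 = 9 · 18 + 12
  18 = 1 · 12 + 6
  12 = 2 · 6 + 0
gcd(366, 174) = 6.
Track Bezout coefficients alongside the remainders: start with r₀ = 366 = a·1 + b·0 (s = 1, t = 0) and r₁ = 174 = a·0 + b·1 (s = 0, t = 1); each new remainder r_{k+1} = r_{k-1} − q_k·r_k inherits s_{k+1} = s_{k-1} − q_k·s_k, t_{k+1} = t_{k-1} − q_k·t_k, so r_k = a·s_k + b·t_k at every step:
  q = 2: r = 18, s = 1 − 2·0 = 1, t = 0 − 2·1 = -2  (check: 366·1 + 174·(-2) = 18)
  q = 9: r = 12, s = 0 − 9·1 = -9, t = 1 − 9·(-2) = 19  (check: 366·(-9) + 174·19 = 12)
  q = 1: r = 6, s = 1 − 1·(-9) = 10, t = -2 − 1·19 = -21  (check: 366·10 + 174·(-21) = 6)
The row with r = 6 (the gcd) gives the Bezout coefficients s = 10, t = -21.
Result: 366 · (10) + 174 · (-21) = 6.

gcd(366, 174) = 6; s = 10, t = -21 (check: 366·10 + 174·(-21) = 6).


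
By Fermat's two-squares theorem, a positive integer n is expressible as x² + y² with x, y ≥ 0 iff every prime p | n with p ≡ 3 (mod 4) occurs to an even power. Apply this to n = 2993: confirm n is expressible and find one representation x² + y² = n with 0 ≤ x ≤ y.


Step 1: Factor n = 2993 = 41 · 73.
Step 2: Check the mod-4 condition on each prime factor: 41 ≡ 1 (mod 4), exponent 1; 73 ≡ 1 (mod 4), exponent 1.
All primes ≡ 3 (mod 4) appear to even exponent (or don't appear), so by the two-squares theorem n IS expressible as a sum of two squares.
Step 3: Build a representation. Here n = 41 · 73 is a product of primes ≡ 1 (mod 4). Each prime p ≡ 1 (mod 4) is itself a sum of two squares; find a² by testing p − a² for a perfect square:
  41: 41 − 1² = 40, 41 − 2² = 37, 41 − 3² = 32, 41 − 4² = 25 = 5² ⇒ 41 = 4² + 5².
  73: 73 − 1² = 72, 73 − 2² = 69, 73 − 3² = 64 = 8² ⇒ 73 = 3² + 8².
  Combine using the Brahmagupta–Fibonacci identity (a² + b²)(c² + d²) = (ac − bd)² + (ad + bc)² = (ac + bd)² + (ad − bc)²:
  41 · 73 = 2993: from (4² + 5²)(3² + 8²), take (4·3 − 5·8, 4·8 + 5·3) = (12 − 40, 32 + 15) = (-28, 47); dropping signs (only squares matter) gives (28, 47); check 28² + 47² = 784 + 2209 = 2993 ✓.
Step 4: Order so x ≤ y and verify: 28² + 47² = 784 + 2209 = 2993 = n. ✓

n = 2993 = 28² + 47² (one valid representation with x ≤ y).


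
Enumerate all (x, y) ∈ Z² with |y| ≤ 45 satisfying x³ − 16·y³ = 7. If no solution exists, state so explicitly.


The equation is x³ - 16y³ = 7. For fixed y, x³ = 16·y³ + 7, so a solution requires the RHS to be a perfect cube.
Strategy: iterate y from -45 to 45, compute RHS = 16·y³ + 7, and check whether it is a (positive or negative) perfect cube.
Check small values of y:
  y = 0: RHS = 7 is not a perfect cube.
  y = 1: RHS = 23 is not a perfect cube.
  y = -1: RHS = -9 is not a perfect cube.
  y = 2: RHS = 135 is not a perfect cube.
  y = -2: RHS = -121 is not a perfect cube.
  y = 3: RHS = 439 is not a perfect cube.
  y = -3: RHS = -425 is not a perfect cube.
Continuing the search up to |y| = 45 finds no solutions either.
No (x, y) in the scanned range satisfies the equation.

No integer solutions with |y| ≤ 45.


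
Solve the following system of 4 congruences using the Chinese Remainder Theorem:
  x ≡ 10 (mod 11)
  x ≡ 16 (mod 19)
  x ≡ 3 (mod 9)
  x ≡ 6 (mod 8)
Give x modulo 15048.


Product of moduli M = 11 · 19 · 9 · 8 = 15048.
Merge one congruence at a time:
  Start: x ≡ 10 (mod 11).
  Combine with x ≡ 16 (mod 19); new modulus lcm = 209.
    Write x = 10 + 11·t and substitute into x ≡ 16 (mod 19): 11·t ≡ 16 − 10 = 6 (mod 19).
    The inverse of 11 mod 19 is 7 (since 11·7 = 77 = 4·19 + 1), so t ≡ 7·6 = 42 ≡ 4 (mod 19).
    Then x = 10 + 11·4 = 54, valid modulo lcm(11, 19) = 209: x ≡ 54 (mod 209).
  Combine with x ≡ 3 (mod 9); new modulus lcm = 1881.
    Write x = 54 + 209·t and substitute into x ≡ 3 (mod 9): 209·t ≡ 3 − 54 = -51 (mod 9).
    Reduce coefficients mod 9: 2·t ≡ 3 (mod 9).
    The inverse of 2 mod 9 is 5 (since 2·5 = 10 = 1·9 + 1), so t ≡ 5·3 = 15 ≡ 6 (mod 9).
    Then x = 54 + 209·6 = 1308, valid modulo lcm(209, 9) = 1881: x ≡ 1308 (mod 1881).
  Combine with x ≡ 6 (mod 8); new modulus lcm = 15048.
    Write x = 1308 + 1881·t and substitute into x ≡ 6 (mod 8): 1881·t ≡ 6 − 1308 = -1302 (mod 8).
    Reduce coefficients mod 8: 1·t ≡ 2 (mod 8).
    So t ≡ 2 (mod 8).
    Then x = 1308 + 1881·2 = 5070, valid modulo lcm(1881, 8) = 15048: x ≡ 5070 (mod 15048).
Verify against each original: 5070 mod 11 = 10, 5070 mod 19 = 16, 5070 mod 9 = 3, 5070 mod 8 = 6.

x ≡ 5070 (mod 15048).


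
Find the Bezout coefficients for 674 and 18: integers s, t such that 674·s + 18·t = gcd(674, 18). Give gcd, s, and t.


Euclidean algorithm on (674, 18) — divide until remainder is 0:
  674 = 37 · 18 + 8
  18 = 2 · 8 + 2
  8 = 4 · 2 + 0
gcd(674, 18) = 2.
Track Bezout coefficients alongside the remainders: start with r₀ = 674 = a·1 + b·0 (s = 1, t = 0) and r₁ = 18 = a·0 + b·1 (s = 0, t = 1); each new remainder r_{k+1} = r_{k-1} − q_k·r_k inherits s_{k+1} = s_{k-1} − q_k·s_k, t_{k+1} = t_{k-1} − q_k·t_k, so r_k = a·s_k + b·t_k at every step:
  q = 37: r = 8, s = 1 − 37·0 = 1, t = 0 − 37·1 = -37  (check: 674·1 + 18·(-37) = 8)
  q = 2: r = 2, s = 0 − 2·1 = -2, t = 1 − 2·(-37) = 75  (check: 674·(-2) + 18·75 = 2)
The row with r = 2 (the gcd) gives the Bezout coefficients s = -2, t = 75.
Result: 674 · (-2) + 18 · (75) = 2.

gcd(674, 18) = 2; s = -2, t = 75 (check: 674·(-2) + 18·75 = 2).


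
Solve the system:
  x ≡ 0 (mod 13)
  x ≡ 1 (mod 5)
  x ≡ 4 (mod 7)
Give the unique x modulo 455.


Moduli 13, 5, 7 are pairwise coprime; by CRT there is a unique solution modulo M = 13 · 5 · 7 = 455.
Solve pairwise, accumulating the modulus:
  Start with x ≡ 0 (mod 13).
  Combine with x ≡ 1 (mod 5): since gcd(13, 5) = 1, we get a unique residue mod 65.
    Write x = 0 + 13·t and substitute into x ≡ 1 (mod 5): 13·t ≡ 1 − 0 = 1 (mod 5).
    Reduce coefficients mod 5: 3·t ≡ 1 (mod 5).
    The inverse of 3 mod 5 is 2 (since 3·2 = 6 = 1·5 + 1), so t ≡ 2·1 = 2 ≡ 2 (mod 5).
    Then x = 0 + 13·2 = 26, valid modulo lcm(13, 5) = 65: x ≡ 26 (mod 65).
  Combine with x ≡ 4 (mod 7): since gcd(65, 7) = 1, we get a unique residue mod 455.
    Write x = 26 + 65·t and substitute into x ≡ 4 (mod 7): 65·t ≡ 4 − 26 = -22 (mod 7).
    Reduce coefficients mod 7: 2·t ≡ 6 (mod 7).
    The inverse of 2 mod 7 is 4 (since 2·4 = 8 = 1·7 + 1), so t ≡ 4·6 = 24 ≡ 3 (mod 7).
    Then x = 26 + 65·3 = 221, valid modulo lcm(65, 7) = 455: x ≡ 221 (mod 455).
Verify: 221 mod 13 = 0 ✓, 221 mod 5 = 1 ✓, 221 mod 7 = 4 ✓.

x ≡ 221 (mod 455).


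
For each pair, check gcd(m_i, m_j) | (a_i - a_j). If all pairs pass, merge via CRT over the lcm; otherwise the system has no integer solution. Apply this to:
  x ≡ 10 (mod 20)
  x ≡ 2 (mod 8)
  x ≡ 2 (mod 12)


Moduli 20, 8, 12 are not pairwise coprime, so CRT works modulo lcm(m_i) when all pairwise compatibility conditions hold.
Pairwise compatibility: gcd(m_i, m_j) must divide a_i - a_j for every pair.
Merge one congruence at a time:
  Start: x ≡ 10 (mod 20).
  Combine with x ≡ 2 (mod 8): gcd(20, 8) = 4; 2 - 10 = -8, which IS divisible by 4, so compatible.
    Write x = 10 + 20·t and substitute into x ≡ 2 (mod 8): 20·t ≡ 2 − 10 = -8 (mod 8).
    Divide the congruence (and modulus) by g = 4: 5·t ≡ -2 (mod 2).
    Reduce coefficients mod 2: 1·t ≡ 0 (mod 2).
    So t ≡ 0 (mod 2).
    Then x = 10 + 20·0 = 10, valid modulo lcm(20, 8) = 40: x ≡ 10 (mod 40).
  Combine with x ≡ 2 (mod 12): gcd(40, 12) = 4; 2 - 10 = -8, which IS divisible by 4, so compatible.
    Write x = 10 + 40·t and substitute into x ≡ 2 (mod 12): 40·t ≡ 2 − 10 = -8 (mod 12).
    Divide the congruence (and modulus) by g = 4: 10·t ≡ -2 (mod 3).
    Reduce coefficients mod 3: 1·t ≡ 1 (mod 3).
    So t ≡ 1 (mod 3).
    Then x = 10 + 40·1 = 50, valid modulo lcm(40, 12) = 120: x ≡ 50 (mod 120).
Verify: 50 mod 20 = 10, 50 mod 8 = 2, 50 mod 12 = 2.

x ≡ 50 (mod 120).


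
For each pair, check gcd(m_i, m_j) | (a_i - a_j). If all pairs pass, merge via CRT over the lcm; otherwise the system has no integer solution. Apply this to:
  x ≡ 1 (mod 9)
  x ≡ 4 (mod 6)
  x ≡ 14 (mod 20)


Moduli 9, 6, 20 are not pairwise coprime, so CRT works modulo lcm(m_i) when all pairwise compatibility conditions hold.
Pairwise compatibility: gcd(m_i, m_j) must divide a_i - a_j for every pair.
Merge one congruence at a time:
  Start: x ≡ 1 (mod 9).
  Combine with x ≡ 4 (mod 6): gcd(9, 6) = 3; 4 - 1 = 3, which IS divisible by 3, so compatible.
    Write x = 1 + 9·t and substitute into x ≡ 4 (mod 6): 9·t ≡ 4 − 1 = 3 (mod 6).
    Divide the congruence (and modulus) by g = 3: 3·t ≡ 1 (mod 2).
    Reduce coefficients mod 2: 1·t ≡ 1 (mod 2).
    So t ≡ 1 (mod 2).
    Then x = 1 + 9·1 = 10, valid modulo lcm(9, 6) = 18: x ≡ 10 (mod 18).
  Combine with x ≡ 14 (mod 20): gcd(18, 20) = 2; 14 - 10 = 4, which IS divisible by 2, so compatible.
    Write x = 10 + 18·t and substitute into x ≡ 14 (mod 20): 18·t ≡ 14 − 10 = 4 (mod 20).
    Divide the congruence (and modulus) by g = 2: 9·t ≡ 2 (mod 10).
    The inverse of 9 mod 10 is 9 (since 9·9 = 81 = 8·10 + 1), so t ≡ 9·2 = 18 ≡ 8 (mod 10).
    Then x = 10 + 18·8 = 154, valid modulo lcm(18, 20) = 180: x ≡ 154 (mod 180).
Verify: 154 mod 9 = 1, 154 mod 6 = 4, 154 mod 20 = 14.

x ≡ 154 (mod 180).


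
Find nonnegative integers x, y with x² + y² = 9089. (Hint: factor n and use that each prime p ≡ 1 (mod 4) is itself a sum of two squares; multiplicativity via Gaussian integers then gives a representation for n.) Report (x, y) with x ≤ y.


Step 1: Factor n = 9089 = 61 · 149.
Step 2: Check the mod-4 condition on each prime factor: 61 ≡ 1 (mod 4), exponent 1; 149 ≡ 1 (mod 4), exponent 1.
All primes ≡ 3 (mod 4) appear to even exponent (or don't appear), so by the two-squares theorem n IS expressible as a sum of two squares.
Step 3: Build a representation. Here n = 61 · 149 is a product of primes ≡ 1 (mod 4). Each prime p ≡ 1 (mod 4) is itself a sum of two squares; find a² by testing p − a² for a perfect square:
  61: 61 − 1² = 60, 61 − 2² = 57, 61 − 3² = 52, 61 − 4² = 45, 61 − 5² = 36 = 6² ⇒ 61 = 5² + 6².
  149: 149 − 1² = 148, 149 − 2² = 145, 149 − 3² = 140, 149 − 4² = 133, 149 − 5² = 124, 149 − 6² = 113, 149 − 7² = 100 = 10² ⇒ 149 = 7² + 10².
  Combine using the Brahmagupta–Fibonacci identity (a² + b²)(c² + d²) = (ac − bd)² + (ad + bc)² = (ac + bd)² + (ad − bc)²:
  61 · 149 = 9089: from (5² + 6²)(7² + 10²), take (5·7 − 6·10, 5·10 + 6·7) = (35 − 60, 50 + 42) = (-25, 92); dropping signs (only squares matter) gives (25, 92); check 25² + 92² = 625 + 8464 = 9089 ✓.
Step 4: Order so x ≤ y and verify: 25² + 92² = 625 + 8464 = 9089 = n. ✓

n = 9089 = 25² + 92² (one valid representation with x ≤ y).


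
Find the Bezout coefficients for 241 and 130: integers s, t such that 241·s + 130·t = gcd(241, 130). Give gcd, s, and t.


Euclidean algorithm on (241, 130) — divide until remainder is 0:
  241 = 1 · 130 + 111
  130 = 1 · 111 + 19
  111 = 5 · 19 + 16
  19 = 1 · 16 + 3
  16 = 5 · 3 + 1
  3 = 3 · 1 + 0
gcd(241, 130) = 1.
Track Bezout coefficients alongside the remainders: start with r₀ = 241 = a·1 + b·0 (s = 1, t = 0) and r₁ = 130 = a·0 + b·1 (s = 0, t = 1); each new remainder r_{k+1} = r_{k-1} − q_k·r_k inherits s_{k+1} = s_{k-1} − q_k·s_k, t_{k+1} = t_{k-1} − q_k·t_k, so r_k = a·s_k + b·t_k at every step:
  q = 1: r = 111, s = 1 − 1·0 = 1, t = 0 − 1·1 = -1  (check: 241·1 + 130·(-1) = 111)
  q = 1: r = 19, s = 0 − 1·1 = -1, t = 1 − 1·(-1) = 2  (check: 241·(-1) + 130·2 = 19)
  q = 5: r = 16, s = 1 − 5·(-1) = 6, t = -1 − 5·2 = -11  (check: 241·6 + 130·(-11) = 16)
  q = 1: r = 3, s = -1 − 1·6 = -7, t = 2 − 1·(-11) = 13  (check: 241·(-7) + 130·13 = 3)
  q = 5: r = 1, s = 6 − 5·(-7) = 41, t = -11 − 5·13 = -76  (check: 241·41 + 130·(-76) = 1)
The row with r = 1 (the gcd) gives the Bezout coefficients s = 41, t = -76.
Result: 241 · (41) + 130 · (-76) = 1.

gcd(241, 130) = 1; s = 41, t = -76 (check: 241·41 + 130·(-76) = 1).


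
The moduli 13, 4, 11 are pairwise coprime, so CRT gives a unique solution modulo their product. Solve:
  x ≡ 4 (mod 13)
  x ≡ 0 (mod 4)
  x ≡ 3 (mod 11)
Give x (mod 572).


Moduli 13, 4, 11 are pairwise coprime; by CRT there is a unique solution modulo M = 13 · 4 · 11 = 572.
Solve pairwise, accumulating the modulus:
  Start with x ≡ 4 (mod 13).
  Combine with x ≡ 0 (mod 4): since gcd(13, 4) = 1, we get a unique residue mod 52.
    Write x = 4 + 13·t and substitute into x ≡ 0 (mod 4): 13·t ≡ 0 − 4 = -4 (mod 4).
    Reduce coefficients mod 4: 1·t ≡ 0 (mod 4).
    So t ≡ 0 (mod 4).
    Then x = 4 + 13·0 = 4, valid modulo lcm(13, 4) = 52: x ≡ 4 (mod 52).
  Combine with x ≡ 3 (mod 11): since gcd(52, 11) = 1, we get a unique residue mod 572.
    Write x = 4 + 52·t and substitute into x ≡ 3 (mod 11): 52·t ≡ 3 − 4 = -1 (mod 11).
    Reduce coefficients mod 11: 8·t ≡ 10 (mod 11).
    The inverse of 8 mod 11 is 7 (since 8·7 = 56 = 5·11 + 1), so t ≡ 7·10 = 70 ≡ 4 (mod 11).
    Then x = 4 + 52·4 = 212, valid modulo lcm(52, 11) = 572: x ≡ 212 (mod 572).
Verify: 212 mod 13 = 4 ✓, 212 mod 4 = 0 ✓, 212 mod 11 = 3 ✓.

x ≡ 212 (mod 572).


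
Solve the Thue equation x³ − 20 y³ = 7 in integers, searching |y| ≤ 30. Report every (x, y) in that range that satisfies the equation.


The equation is x³ - 20y³ = 7. For fixed y, x³ = 20·y³ + 7, so a solution requires the RHS to be a perfect cube.
Strategy: iterate y from -30 to 30, compute RHS = 20·y³ + 7, and check whether it is a (positive or negative) perfect cube.
Check small values of y:
  y = 0: RHS = 7 is not a perfect cube.
  y = 1: RHS = 27 = (3)³ ⇒ x = 3 works.
  y = -1: RHS = -13 is not a perfect cube.
  y = 2: RHS = 167 is not a perfect cube.
  y = -2: RHS = -153 is not a perfect cube.
  y = 3: RHS = 547 is not a perfect cube.
  y = -3: RHS = -533 is not a perfect cube.
Continuing the search up to |y| = 30 finds no further solutions beyond those listed.
Collected solutions: (3, 1).

Solutions (with |y| ≤ 30): (3, 1).


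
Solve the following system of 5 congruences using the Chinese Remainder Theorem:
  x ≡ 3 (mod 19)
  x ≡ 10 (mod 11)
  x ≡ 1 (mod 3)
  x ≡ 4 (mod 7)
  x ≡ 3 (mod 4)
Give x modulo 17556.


Product of moduli M = 19 · 11 · 3 · 7 · 4 = 17556.
Merge one congruence at a time:
  Start: x ≡ 3 (mod 19).
  Combine with x ≡ 10 (mod 11); new modulus lcm = 209.
    Write x = 3 + 19·t and substitute into x ≡ 10 (mod 11): 19·t ≡ 10 − 3 = 7 (mod 11).
    Reduce coefficients mod 11: 8·t ≡ 7 (mod 11).
    The inverse of 8 mod 11 is 7 (since 8·7 = 56 = 5·11 + 1), so t ≡ 7·7 = 49 ≡ 5 (mod 11).
    Then x = 3 + 19·5 = 98, valid modulo lcm(19, 11) = 209: x ≡ 98 (mod 209).
  Combine with x ≡ 1 (mod 3); new modulus lcm = 627.
    Write x = 98 + 209·t and substitute into x ≡ 1 (mod 3): 209·t ≡ 1 − 98 = -97 (mod 3).
    Reduce coefficients mod 3: 2·t ≡ 2 (mod 3).
    The inverse of 2 mod 3 is 2 (since 2·2 = 4 = 1·3 + 1), so t ≡ 2·2 = 4 ≡ 1 (mod 3).
    Then x = 98 + 209·1 = 307, valid modulo lcm(209, 3) = 627: x ≡ 307 (mod 627).
  Combine with x ≡ 4 (mod 7); new modulus lcm = 4389.
    Write x = 307 + 627·t and substitute into x ≡ 4 (mod 7): 627·t ≡ 4 − 307 = -303 (mod 7).
    Reduce coefficients mod 7: 4·t ≡ 5 (mod 7).
    The inverse of 4 mod 7 is 2 (since 4·2 = 8 = 1·7 + 1), so t ≡ 2·5 = 10 ≡ 3 (mod 7).
    Then x = 307 + 627·3 = 2188, valid modulo lcm(627, 7) = 4389: x ≡ 2188 (mod 4389).
  Combine with x ≡ 3 (mod 4); new modulus lcm = 17556.
    Write x = 2188 + 4389·t and substitute into x ≡ 3 (mod 4): 4389·t ≡ 3 − 2188 = -2185 (mod 4).
    Reduce coefficients mod 4: 1·t ≡ 3 (mod 4).
    So t ≡ 3 (mod 4).
    Then x = 2188 + 4389·3 = 15355, valid modulo lcm(4389, 4) = 17556: x ≡ 15355 (mod 17556).
Verify against each original: 15355 mod 19 = 3, 15355 mod 11 = 10, 15355 mod 3 = 1, 15355 mod 7 = 4, 15355 mod 4 = 3.

x ≡ 15355 (mod 17556).
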